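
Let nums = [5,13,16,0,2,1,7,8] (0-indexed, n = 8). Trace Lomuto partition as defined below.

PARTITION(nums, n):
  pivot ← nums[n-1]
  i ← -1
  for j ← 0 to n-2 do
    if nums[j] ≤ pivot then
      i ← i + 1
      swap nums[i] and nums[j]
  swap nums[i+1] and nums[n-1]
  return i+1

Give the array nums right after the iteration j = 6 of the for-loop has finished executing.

[5,0,2,1,7,13,16,8]

pivot=8, i=-1
j=0: 5≤8, i=0, swap(0,0) ⇒ [5,13,16,0,2,1,7,8]
j=1: 13>8, skip
j=2: 16>8, skip
j=3: 0≤8, i=1, swap(1,3) ⇒ [5,0,16,13,2,1,7,8]
j=4: 2≤8, i=2, swap(2,4) ⇒ [5,0,2,13,16,1,7,8]
j=5: 1≤8, i=3, swap(3,5) ⇒ [5,0,2,1,16,13,7,8]
j=6: 7≤8, i=4, swap(4,6) ⇒ [5,0,2,1,7,13,16,8]
(after j=6) nums = [5,0,2,1,7,13,16,8]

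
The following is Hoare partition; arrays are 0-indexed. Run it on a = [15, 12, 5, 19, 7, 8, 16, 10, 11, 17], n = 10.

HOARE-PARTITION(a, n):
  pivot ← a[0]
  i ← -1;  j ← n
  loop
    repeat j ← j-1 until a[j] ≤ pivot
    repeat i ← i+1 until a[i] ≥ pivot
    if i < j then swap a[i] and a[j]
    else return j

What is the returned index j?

5

pivot = a[0] = 15; i = -1, j = 10
j→8 (a[8]=11≤15), i→0 (a[0]=15≥15); i<j, swap → [11, 12, 5, 19, 7, 8, 16, 10, 15, 17]
j→7 (a[7]=10≤15), i→3 (a[3]=19≥15); i<j, swap → [11, 12, 5, 10, 7, 8, 16, 19, 15, 17]
j→5, i→6; i≥j, return j=5. a = [11, 12, 5, 10, 7, 8, 16, 19, 15, 17]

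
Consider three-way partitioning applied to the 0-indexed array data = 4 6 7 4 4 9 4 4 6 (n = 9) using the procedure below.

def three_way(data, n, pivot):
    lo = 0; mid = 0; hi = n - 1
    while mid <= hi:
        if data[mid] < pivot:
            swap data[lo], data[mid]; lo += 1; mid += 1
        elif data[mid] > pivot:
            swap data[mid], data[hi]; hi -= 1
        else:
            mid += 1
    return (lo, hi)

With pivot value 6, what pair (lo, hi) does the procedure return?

(5, 6)

lo=0 mid=0 hi=8
4<6: swap(0,0), lo=1 mid=1 ⇒ 4 6 7 4 4 9 4 4 6
6=6: mid=2
7>6: swap(2,8), hi=7 ⇒ 4 6 6 4 4 9 4 4 7
6=6: mid=3
4<6: swap(1,3), lo=2 mid=4 ⇒ 4 4 6 6 4 9 4 4 7
4<6: swap(2,4), lo=3 mid=5 ⇒ 4 4 4 6 6 9 4 4 7
9>6: swap(5,7), hi=6 ⇒ 4 4 4 6 6 4 4 9 7
4<6: swap(3,5), lo=4 mid=6 ⇒ 4 4 4 4 6 6 4 9 7
4<6: swap(4,6), lo=5 mid=7 ⇒ 4 4 4 4 4 6 6 9 7
done. lo=5 hi=6; data=4 4 4 4 4 6 6 9 7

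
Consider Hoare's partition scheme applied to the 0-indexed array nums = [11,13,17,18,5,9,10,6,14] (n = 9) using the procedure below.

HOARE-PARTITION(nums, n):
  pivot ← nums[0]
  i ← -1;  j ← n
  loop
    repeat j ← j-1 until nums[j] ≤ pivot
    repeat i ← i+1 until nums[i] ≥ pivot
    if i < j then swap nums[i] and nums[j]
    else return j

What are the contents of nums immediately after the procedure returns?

pivot=11
j stops at 7 (6), i stops at 0 (11); swap ⇒ [6,13,17,18,5,9,10,11,14]
j stops at 6 (10), i stops at 1 (13); swap ⇒ [6,10,17,18,5,9,13,11,14]
j stops at 5 (9), i stops at 2 (17); swap ⇒ [6,10,9,18,5,17,13,11,14]
j stops at 4 (5), i stops at 3 (18); swap ⇒ [6,10,9,5,18,17,13,11,14]
j stops at 3, i stops at 4; i≥j ⇒ return 3. nums=[6,10,9,5,18,17,13,11,14]

[6,10,9,5,18,17,13,11,14]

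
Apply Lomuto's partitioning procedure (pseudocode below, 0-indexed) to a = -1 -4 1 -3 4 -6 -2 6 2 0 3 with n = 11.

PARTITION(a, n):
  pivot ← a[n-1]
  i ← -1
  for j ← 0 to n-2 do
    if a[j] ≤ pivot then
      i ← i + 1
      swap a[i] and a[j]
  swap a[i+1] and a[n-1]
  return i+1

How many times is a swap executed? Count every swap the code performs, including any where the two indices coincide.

pivot = a[10] = 3; i = -1
j=0: a[0]=-1 ≤ 3 → i=0, swap a[0],a[0] (no change) → -1 -4 1 -3 4 -6 -2 6 2 0 3
j=1: a[1]=-4 ≤ 3 → i=1, swap a[1],a[1] (no change) → -1 -4 1 -3 4 -6 -2 6 2 0 3
j=2: a[2]=1 ≤ 3 → i=2, swap a[2],a[2] (no change) → -1 -4 1 -3 4 -6 -2 6 2 0 3
j=3: a[3]=-3 ≤ 3 → i=3, swap a[3],a[3] (no change) → -1 -4 1 -3 4 -6 -2 6 2 0 3
j=4: a[4]=4 > 3 → no swap
j=5: a[5]=-6 ≤ 3 → i=4, swap a[4],a[5] → -1 -4 1 -3 -6 4 -2 6 2 0 3
j=6: a[6]=-2 ≤ 3 → i=5, swap a[5],a[6] → -1 -4 1 -3 -6 -2 4 6 2 0 3
j=7: a[7]=6 > 3 → no swap
j=8: a[8]=2 ≤ 3 → i=6, swap a[6],a[8] → -1 -4 1 -3 -6 -2 2 6 4 0 3
j=9: a[9]=0 ≤ 3 → i=7, swap a[7],a[9] → -1 -4 1 -3 -6 -2 2 0 4 6 3
final swap a[8],a[10] → -1 -4 1 -3 -6 -2 2 0 3 6 4; return 8

9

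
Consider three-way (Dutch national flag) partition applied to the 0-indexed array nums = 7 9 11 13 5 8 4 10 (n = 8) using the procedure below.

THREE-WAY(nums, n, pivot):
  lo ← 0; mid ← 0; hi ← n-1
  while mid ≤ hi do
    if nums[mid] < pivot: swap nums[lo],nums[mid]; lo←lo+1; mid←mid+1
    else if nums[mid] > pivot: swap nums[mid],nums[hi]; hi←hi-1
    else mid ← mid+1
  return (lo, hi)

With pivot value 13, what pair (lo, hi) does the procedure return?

(7, 7)

pivot = 13; lo=0, mid=0, hi=7
nums[mid]=7<13: swap nums[0],nums[0]; lo=1,mid=1 → 7 9 11 13 5 8 4 10
nums[mid]=9<13: swap nums[1],nums[1]; lo=2,mid=2 → 7 9 11 13 5 8 4 10
nums[mid]=11<13: swap nums[2],nums[2]; lo=3,mid=3 → 7 9 11 13 5 8 4 10
nums[mid]=13=13: mid=4
nums[mid]=5<13: swap nums[3],nums[4]; lo=4,mid=5 → 7 9 11 5 13 8 4 10
nums[mid]=8<13: swap nums[4],nums[5]; lo=5,mid=6 → 7 9 11 5 8 13 4 10
nums[mid]=4<13: swap nums[5],nums[6]; lo=6,mid=7 → 7 9 11 5 8 4 13 10
nums[mid]=10<13: swap nums[6],nums[7]; lo=7,mid=8 → 7 9 11 5 8 4 10 13
end: lo=7, hi=7; nums = 7 9 11 5 8 4 10 13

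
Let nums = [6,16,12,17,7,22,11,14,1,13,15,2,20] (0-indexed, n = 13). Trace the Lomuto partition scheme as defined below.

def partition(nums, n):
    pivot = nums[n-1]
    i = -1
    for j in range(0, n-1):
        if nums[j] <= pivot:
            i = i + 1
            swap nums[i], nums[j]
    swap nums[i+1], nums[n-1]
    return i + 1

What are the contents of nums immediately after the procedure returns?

[6,16,12,17,7,11,14,1,13,15,2,20,22]

pivot = nums[12] = 20; i = -1
j=0: nums[0]=6 ≤ 20 → i=0, swap nums[0],nums[0] (no change) → [6,16,12,17,7,22,11,14,1,13,15,2,20]
j=1: nums[1]=16 ≤ 20 → i=1, swap nums[1],nums[1] (no change) → [6,16,12,17,7,22,11,14,1,13,15,2,20]
j=2: nums[2]=12 ≤ 20 → i=2, swap nums[2],nums[2] (no change) → [6,16,12,17,7,22,11,14,1,13,15,2,20]
j=3: nums[3]=17 ≤ 20 → i=3, swap nums[3],nums[3] (no change) → [6,16,12,17,7,22,11,14,1,13,15,2,20]
j=4: nums[4]=7 ≤ 20 → i=4, swap nums[4],nums[4] (no change) → [6,16,12,17,7,22,11,14,1,13,15,2,20]
j=5: nums[5]=22 > 20 → no swap
j=6: nums[6]=11 ≤ 20 → i=5, swap nums[5],nums[6] → [6,16,12,17,7,11,22,14,1,13,15,2,20]
j=7: nums[7]=14 ≤ 20 → i=6, swap nums[6],nums[7] → [6,16,12,17,7,11,14,22,1,13,15,2,20]
j=8: nums[8]=1 ≤ 20 → i=7, swap nums[7],nums[8] → [6,16,12,17,7,11,14,1,22,13,15,2,20]
j=9: nums[9]=13 ≤ 20 → i=8, swap nums[8],nums[9] → [6,16,12,17,7,11,14,1,13,22,15,2,20]
j=10: nums[10]=15 ≤ 20 → i=9, swap nums[9],nums[10] → [6,16,12,17,7,11,14,1,13,15,22,2,20]
j=11: nums[11]=2 ≤ 20 → i=10, swap nums[10],nums[11] → [6,16,12,17,7,11,14,1,13,15,2,22,20]
final swap nums[11],nums[12] → [6,16,12,17,7,11,14,1,13,15,2,20,22]; return 11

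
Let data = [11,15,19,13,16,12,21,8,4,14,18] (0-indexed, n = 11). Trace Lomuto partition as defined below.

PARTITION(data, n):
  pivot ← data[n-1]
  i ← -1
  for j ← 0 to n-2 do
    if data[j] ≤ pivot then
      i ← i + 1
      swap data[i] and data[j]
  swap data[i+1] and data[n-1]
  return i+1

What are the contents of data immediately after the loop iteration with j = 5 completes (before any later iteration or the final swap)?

[11,15,13,16,12,19,21,8,4,14,18]

pivot = data[10] = 18; i = -1
j=0: data[0]=11 ≤ 18 → i=0, swap data[0],data[0] (no change) → [11,15,19,13,16,12,21,8,4,14,18]
j=1: data[1]=15 ≤ 18 → i=1, swap data[1],data[1] (no change) → [11,15,19,13,16,12,21,8,4,14,18]
j=2: data[2]=19 > 18 → no swap
j=3: data[3]=13 ≤ 18 → i=2, swap data[2],data[3] → [11,15,13,19,16,12,21,8,4,14,18]
j=4: data[4]=16 ≤ 18 → i=3, swap data[3],data[4] → [11,15,13,16,19,12,21,8,4,14,18]
j=5: data[5]=12 ≤ 18 → i=4, swap data[4],data[5] → [11,15,13,16,12,19,21,8,4,14,18]
(after j=5) data = [11,15,13,16,12,19,21,8,4,14,18]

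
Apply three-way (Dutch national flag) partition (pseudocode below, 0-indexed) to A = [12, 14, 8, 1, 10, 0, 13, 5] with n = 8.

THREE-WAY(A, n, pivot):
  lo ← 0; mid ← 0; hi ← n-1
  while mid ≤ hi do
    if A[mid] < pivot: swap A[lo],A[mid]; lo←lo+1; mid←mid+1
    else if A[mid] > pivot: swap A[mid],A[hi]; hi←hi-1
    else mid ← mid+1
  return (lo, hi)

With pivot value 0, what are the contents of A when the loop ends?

pivot = 0; lo=0, mid=0, hi=7
A[mid]=12>0: swap A[0],A[7]; hi=6 → [5, 14, 8, 1, 10, 0, 13, 12]
A[mid]=5>0: swap A[0],A[6]; hi=5 → [13, 14, 8, 1, 10, 0, 5, 12]
A[mid]=13>0: swap A[0],A[5]; hi=4 → [0, 14, 8, 1, 10, 13, 5, 12]
A[mid]=0=0: mid=1
A[mid]=14>0: swap A[1],A[4]; hi=3 → [0, 10, 8, 1, 14, 13, 5, 12]
A[mid]=10>0: swap A[1],A[3]; hi=2 → [0, 1, 8, 10, 14, 13, 5, 12]
A[mid]=1>0: swap A[1],A[2]; hi=1 → [0, 8, 1, 10, 14, 13, 5, 12]
A[mid]=8>0: swap A[1],A[1]; hi=0 → [0, 8, 1, 10, 14, 13, 5, 12]
end: lo=0, hi=0; A = [0, 8, 1, 10, 14, 13, 5, 12]

[0, 8, 1, 10, 14, 13, 5, 12]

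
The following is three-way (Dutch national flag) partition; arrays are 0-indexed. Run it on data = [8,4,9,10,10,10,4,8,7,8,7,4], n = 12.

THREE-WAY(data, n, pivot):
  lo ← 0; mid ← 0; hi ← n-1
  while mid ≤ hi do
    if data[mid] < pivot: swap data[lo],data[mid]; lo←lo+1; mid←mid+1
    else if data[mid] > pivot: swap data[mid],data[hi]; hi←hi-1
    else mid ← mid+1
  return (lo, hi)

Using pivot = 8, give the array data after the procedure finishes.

lo=0 mid=0 hi=11
8=8: mid=1
4<8: swap(0,1), lo=1 mid=2 ⇒ [4,8,9,10,10,10,4,8,7,8,7,4]
9>8: swap(2,11), hi=10 ⇒ [4,8,4,10,10,10,4,8,7,8,7,9]
4<8: swap(1,2), lo=2 mid=3 ⇒ [4,4,8,10,10,10,4,8,7,8,7,9]
10>8: swap(3,10), hi=9 ⇒ [4,4,8,7,10,10,4,8,7,8,10,9]
7<8: swap(2,3), lo=3 mid=4 ⇒ [4,4,7,8,10,10,4,8,7,8,10,9]
10>8: swap(4,9), hi=8 ⇒ [4,4,7,8,8,10,4,8,7,10,10,9]
8=8: mid=5
10>8: swap(5,8), hi=7 ⇒ [4,4,7,8,8,7,4,8,10,10,10,9]
7<8: swap(3,5), lo=4 mid=6 ⇒ [4,4,7,7,8,8,4,8,10,10,10,9]
4<8: swap(4,6), lo=5 mid=7 ⇒ [4,4,7,7,4,8,8,8,10,10,10,9]
8=8: mid=8
done. lo=5 hi=7; data=[4,4,7,7,4,8,8,8,10,10,10,9]

[4,4,7,7,4,8,8,8,10,10,10,9]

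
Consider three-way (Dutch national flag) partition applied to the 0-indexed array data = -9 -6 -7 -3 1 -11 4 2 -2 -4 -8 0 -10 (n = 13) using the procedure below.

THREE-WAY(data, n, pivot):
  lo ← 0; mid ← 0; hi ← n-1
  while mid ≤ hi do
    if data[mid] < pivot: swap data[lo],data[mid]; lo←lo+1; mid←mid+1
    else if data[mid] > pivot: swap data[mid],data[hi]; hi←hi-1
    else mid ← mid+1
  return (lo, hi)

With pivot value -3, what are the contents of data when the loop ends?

pivot = -3; lo=0, mid=0, hi=12
data[mid]=-9<-3: swap data[0],data[0]; lo=1,mid=1 → -9 -6 -7 -3 1 -11 4 2 -2 -4 -8 0 -10
data[mid]=-6<-3: swap data[1],data[1]; lo=2,mid=2 → -9 -6 -7 -3 1 -11 4 2 -2 -4 -8 0 -10
data[mid]=-7<-3: swap data[2],data[2]; lo=3,mid=3 → -9 -6 -7 -3 1 -11 4 2 -2 -4 -8 0 -10
data[mid]=-3=-3: mid=4
data[mid]=1>-3: swap data[4],data[12]; hi=11 → -9 -6 -7 -3 -10 -11 4 2 -2 -4 -8 0 1
data[mid]=-10<-3: swap data[3],data[4]; lo=4,mid=5 → -9 -6 -7 -10 -3 -11 4 2 -2 -4 -8 0 1
data[mid]=-11<-3: swap data[4],data[5]; lo=5,mid=6 → -9 -6 -7 -10 -11 -3 4 2 -2 -4 -8 0 1
data[mid]=4>-3: swap data[6],data[11]; hi=10 → -9 -6 -7 -10 -11 -3 0 2 -2 -4 -8 4 1
data[mid]=0>-3: swap data[6],data[10]; hi=9 → -9 -6 -7 -10 -11 -3 -8 2 -2 -4 0 4 1
data[mid]=-8<-3: swap data[5],data[6]; lo=6,mid=7 → -9 -6 -7 -10 -11 -8 -3 2 -2 -4 0 4 1
data[mid]=2>-3: swap data[7],data[9]; hi=8 → -9 -6 -7 -10 -11 -8 -3 -4 -2 2 0 4 1
data[mid]=-4<-3: swap data[6],data[7]; lo=7,mid=8 → -9 -6 -7 -10 -11 -8 -4 -3 -2 2 0 4 1
data[mid]=-2>-3: swap data[8],data[8]; hi=7 → -9 -6 -7 -10 -11 -8 -4 -3 -2 2 0 4 1
end: lo=7, hi=7; data = -9 -6 -7 -10 -11 -8 -4 -3 -2 2 0 4 1

-9 -6 -7 -10 -11 -8 -4 -3 -2 2 0 4 1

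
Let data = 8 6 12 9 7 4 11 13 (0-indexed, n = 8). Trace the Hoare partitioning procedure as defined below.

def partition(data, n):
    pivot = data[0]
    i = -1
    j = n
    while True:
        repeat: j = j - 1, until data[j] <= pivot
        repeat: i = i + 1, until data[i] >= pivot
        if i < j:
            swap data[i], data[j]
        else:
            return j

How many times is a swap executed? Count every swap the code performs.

2

pivot=8
j stops at 5 (4), i stops at 0 (8); swap ⇒ 4 6 12 9 7 8 11 13
j stops at 4 (7), i stops at 2 (12); swap ⇒ 4 6 7 9 12 8 11 13
j stops at 2, i stops at 3; i≥j ⇒ return 2. data=4 6 7 9 12 8 11 13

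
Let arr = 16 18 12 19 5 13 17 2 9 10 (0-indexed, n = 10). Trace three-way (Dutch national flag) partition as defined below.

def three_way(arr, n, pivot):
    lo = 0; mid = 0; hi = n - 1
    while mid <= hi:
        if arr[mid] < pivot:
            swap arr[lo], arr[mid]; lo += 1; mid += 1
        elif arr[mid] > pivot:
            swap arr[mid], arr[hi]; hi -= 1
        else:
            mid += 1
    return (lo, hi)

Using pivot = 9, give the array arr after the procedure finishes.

2 5 9 19 13 17 12 18 10 16

pivot = 9; lo=0, mid=0, hi=9
arr[mid]=16>9: swap arr[0],arr[9]; hi=8 → 10 18 12 19 5 13 17 2 9 16
arr[mid]=10>9: swap arr[0],arr[8]; hi=7 → 9 18 12 19 5 13 17 2 10 16
arr[mid]=9=9: mid=1
arr[mid]=18>9: swap arr[1],arr[7]; hi=6 → 9 2 12 19 5 13 17 18 10 16
arr[mid]=2<9: swap arr[0],arr[1]; lo=1,mid=2 → 2 9 12 19 5 13 17 18 10 16
arr[mid]=12>9: swap arr[2],arr[6]; hi=5 → 2 9 17 19 5 13 12 18 10 16
arr[mid]=17>9: swap arr[2],arr[5]; hi=4 → 2 9 13 19 5 17 12 18 10 16
arr[mid]=13>9: swap arr[2],arr[4]; hi=3 → 2 9 5 19 13 17 12 18 10 16
arr[mid]=5<9: swap arr[1],arr[2]; lo=2,mid=3 → 2 5 9 19 13 17 12 18 10 16
arr[mid]=19>9: swap arr[3],arr[3]; hi=2 → 2 5 9 19 13 17 12 18 10 16
end: lo=2, hi=2; arr = 2 5 9 19 13 17 12 18 10 16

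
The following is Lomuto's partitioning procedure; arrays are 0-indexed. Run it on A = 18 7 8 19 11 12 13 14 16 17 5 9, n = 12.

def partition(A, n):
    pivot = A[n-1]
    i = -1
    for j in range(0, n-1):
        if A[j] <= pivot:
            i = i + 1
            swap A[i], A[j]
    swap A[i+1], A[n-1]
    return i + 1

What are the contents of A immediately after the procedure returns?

7 8 5 9 11 12 13 14 16 17 18 19

pivot = A[11] = 9; i = -1
j=0: A[0]=18 > 9 → no swap
j=1: A[1]=7 ≤ 9 → i=0, swap A[0],A[1] → 7 18 8 19 11 12 13 14 16 17 5 9
j=2: A[2]=8 ≤ 9 → i=1, swap A[1],A[2] → 7 8 18 19 11 12 13 14 16 17 5 9
j=3: A[3]=19 > 9 → no swap
j=4: A[4]=11 > 9 → no swap
j=5: A[5]=12 > 9 → no swap
j=6: A[6]=13 > 9 → no swap
j=7: A[7]=14 > 9 → no swap
j=8: A[8]=16 > 9 → no swap
j=9: A[9]=17 > 9 → no swap
j=10: A[10]=5 ≤ 9 → i=2, swap A[2],A[10] → 7 8 5 19 11 12 13 14 16 17 18 9
final swap A[3],A[11] → 7 8 5 9 11 12 13 14 16 17 18 19; return 3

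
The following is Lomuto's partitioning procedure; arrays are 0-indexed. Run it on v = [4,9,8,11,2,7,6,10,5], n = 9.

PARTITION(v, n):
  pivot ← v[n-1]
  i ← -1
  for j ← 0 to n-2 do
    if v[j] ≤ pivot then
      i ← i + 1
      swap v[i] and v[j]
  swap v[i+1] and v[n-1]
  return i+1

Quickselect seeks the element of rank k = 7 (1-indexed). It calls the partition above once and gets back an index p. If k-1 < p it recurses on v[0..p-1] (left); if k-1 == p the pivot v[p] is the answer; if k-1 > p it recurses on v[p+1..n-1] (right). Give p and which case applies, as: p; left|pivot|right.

pivot=5, i=-1
j=0: 4≤5, i=0, swap(0,0) ⇒ [4,9,8,11,2,7,6,10,5]
j=1: 9>5, skip
j=2: 8>5, skip
j=3: 11>5, skip
j=4: 2≤5, i=1, swap(1,4) ⇒ [4,2,8,11,9,7,6,10,5]
j=5: 7>5, skip
j=6: 6>5, skip
j=7: 10>5, skip
swap(2,8) ⇒ [4,2,5,11,9,7,6,10,8]; return 2
p = 2; k-1 = 6 > 2 ⇒ right

2; right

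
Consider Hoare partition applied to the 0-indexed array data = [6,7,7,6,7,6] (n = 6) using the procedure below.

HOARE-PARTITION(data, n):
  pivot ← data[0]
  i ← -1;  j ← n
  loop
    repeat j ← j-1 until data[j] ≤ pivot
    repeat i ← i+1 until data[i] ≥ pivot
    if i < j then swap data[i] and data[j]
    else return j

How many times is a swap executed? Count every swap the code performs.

pivot = data[0] = 6; i = -1, j = 6
j→5 (data[5]=6≤6), i→0 (data[0]=6≥6); i<j, swap → [6,7,7,6,7,6]
j→3 (data[3]=6≤6), i→1 (data[1]=7≥6); i<j, swap → [6,6,7,7,7,6]
j→1, i→2; i≥j, return j=1. data = [6,6,7,7,7,6]

2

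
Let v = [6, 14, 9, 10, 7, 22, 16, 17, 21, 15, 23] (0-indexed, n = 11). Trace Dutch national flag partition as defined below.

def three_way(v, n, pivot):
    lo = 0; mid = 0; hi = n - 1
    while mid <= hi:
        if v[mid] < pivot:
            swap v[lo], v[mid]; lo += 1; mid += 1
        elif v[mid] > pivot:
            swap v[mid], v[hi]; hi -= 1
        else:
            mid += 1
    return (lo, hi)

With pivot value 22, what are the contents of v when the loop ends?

lo=0 mid=0 hi=10
6<22: swap(0,0), lo=1 mid=1 ⇒ [6, 14, 9, 10, 7, 22, 16, 17, 21, 15, 23]
14<22: swap(1,1), lo=2 mid=2 ⇒ [6, 14, 9, 10, 7, 22, 16, 17, 21, 15, 23]
9<22: swap(2,2), lo=3 mid=3 ⇒ [6, 14, 9, 10, 7, 22, 16, 17, 21, 15, 23]
10<22: swap(3,3), lo=4 mid=4 ⇒ [6, 14, 9, 10, 7, 22, 16, 17, 21, 15, 23]
7<22: swap(4,4), lo=5 mid=5 ⇒ [6, 14, 9, 10, 7, 22, 16, 17, 21, 15, 23]
22=22: mid=6
16<22: swap(5,6), lo=6 mid=7 ⇒ [6, 14, 9, 10, 7, 16, 22, 17, 21, 15, 23]
17<22: swap(6,7), lo=7 mid=8 ⇒ [6, 14, 9, 10, 7, 16, 17, 22, 21, 15, 23]
21<22: swap(7,8), lo=8 mid=9 ⇒ [6, 14, 9, 10, 7, 16, 17, 21, 22, 15, 23]
15<22: swap(8,9), lo=9 mid=10 ⇒ [6, 14, 9, 10, 7, 16, 17, 21, 15, 22, 23]
23>22: swap(10,10), hi=9 ⇒ [6, 14, 9, 10, 7, 16, 17, 21, 15, 22, 23]
done. lo=9 hi=9; v=[6, 14, 9, 10, 7, 16, 17, 21, 15, 22, 23]

[6, 14, 9, 10, 7, 16, 17, 21, 15, 22, 23]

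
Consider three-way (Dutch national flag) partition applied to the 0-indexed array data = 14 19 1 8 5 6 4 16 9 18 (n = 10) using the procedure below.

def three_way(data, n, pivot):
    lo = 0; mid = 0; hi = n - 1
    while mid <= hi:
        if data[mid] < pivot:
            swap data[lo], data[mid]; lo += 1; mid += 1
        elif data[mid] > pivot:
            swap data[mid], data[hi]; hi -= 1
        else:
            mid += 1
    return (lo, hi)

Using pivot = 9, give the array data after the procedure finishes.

pivot = 9; lo=0, mid=0, hi=9
data[mid]=14>9: swap data[0],data[9]; hi=8 → 18 19 1 8 5 6 4 16 9 14
data[mid]=18>9: swap data[0],data[8]; hi=7 → 9 19 1 8 5 6 4 16 18 14
data[mid]=9=9: mid=1
data[mid]=19>9: swap data[1],data[7]; hi=6 → 9 16 1 8 5 6 4 19 18 14
data[mid]=16>9: swap data[1],data[6]; hi=5 → 9 4 1 8 5 6 16 19 18 14
data[mid]=4<9: swap data[0],data[1]; lo=1,mid=2 → 4 9 1 8 5 6 16 19 18 14
data[mid]=1<9: swap data[1],data[2]; lo=2,mid=3 → 4 1 9 8 5 6 16 19 18 14
data[mid]=8<9: swap data[2],data[3]; lo=3,mid=4 → 4 1 8 9 5 6 16 19 18 14
data[mid]=5<9: swap data[3],data[4]; lo=4,mid=5 → 4 1 8 5 9 6 16 19 18 14
data[mid]=6<9: swap data[4],data[5]; lo=5,mid=6 → 4 1 8 5 6 9 16 19 18 14
end: lo=5, hi=5; data = 4 1 8 5 6 9 16 19 18 14

4 1 8 5 6 9 16 19 18 14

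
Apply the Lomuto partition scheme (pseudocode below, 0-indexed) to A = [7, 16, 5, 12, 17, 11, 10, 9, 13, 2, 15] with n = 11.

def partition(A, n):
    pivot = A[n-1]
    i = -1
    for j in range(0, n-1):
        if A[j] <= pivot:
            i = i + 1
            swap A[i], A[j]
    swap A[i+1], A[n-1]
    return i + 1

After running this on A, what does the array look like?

pivot=15, i=-1
j=0: 7≤15, i=0, swap(0,0) ⇒ [7, 16, 5, 12, 17, 11, 10, 9, 13, 2, 15]
j=1: 16>15, skip
j=2: 5≤15, i=1, swap(1,2) ⇒ [7, 5, 16, 12, 17, 11, 10, 9, 13, 2, 15]
j=3: 12≤15, i=2, swap(2,3) ⇒ [7, 5, 12, 16, 17, 11, 10, 9, 13, 2, 15]
j=4: 17>15, skip
j=5: 11≤15, i=3, swap(3,5) ⇒ [7, 5, 12, 11, 17, 16, 10, 9, 13, 2, 15]
j=6: 10≤15, i=4, swap(4,6) ⇒ [7, 5, 12, 11, 10, 16, 17, 9, 13, 2, 15]
j=7: 9≤15, i=5, swap(5,7) ⇒ [7, 5, 12, 11, 10, 9, 17, 16, 13, 2, 15]
j=8: 13≤15, i=6, swap(6,8) ⇒ [7, 5, 12, 11, 10, 9, 13, 16, 17, 2, 15]
j=9: 2≤15, i=7, swap(7,9) ⇒ [7, 5, 12, 11, 10, 9, 13, 2, 17, 16, 15]
swap(8,10) ⇒ [7, 5, 12, 11, 10, 9, 13, 2, 15, 16, 17]; return 8

[7, 5, 12, 11, 10, 9, 13, 2, 15, 16, 17]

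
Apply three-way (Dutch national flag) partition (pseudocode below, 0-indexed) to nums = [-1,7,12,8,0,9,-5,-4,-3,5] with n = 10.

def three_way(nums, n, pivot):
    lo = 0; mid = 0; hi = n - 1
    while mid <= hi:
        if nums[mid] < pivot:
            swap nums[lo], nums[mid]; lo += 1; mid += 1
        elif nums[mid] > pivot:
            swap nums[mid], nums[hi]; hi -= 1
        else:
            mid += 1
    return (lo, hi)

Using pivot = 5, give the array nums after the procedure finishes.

[-1,-3,-4,0,-5,5,9,8,12,7]

pivot = 5; lo=0, mid=0, hi=9
nums[mid]=-1<5: swap nums[0],nums[0]; lo=1,mid=1 → [-1,7,12,8,0,9,-5,-4,-3,5]
nums[mid]=7>5: swap nums[1],nums[9]; hi=8 → [-1,5,12,8,0,9,-5,-4,-3,7]
nums[mid]=5=5: mid=2
nums[mid]=12>5: swap nums[2],nums[8]; hi=7 → [-1,5,-3,8,0,9,-5,-4,12,7]
nums[mid]=-3<5: swap nums[1],nums[2]; lo=2,mid=3 → [-1,-3,5,8,0,9,-5,-4,12,7]
nums[mid]=8>5: swap nums[3],nums[7]; hi=6 → [-1,-3,5,-4,0,9,-5,8,12,7]
nums[mid]=-4<5: swap nums[2],nums[3]; lo=3,mid=4 → [-1,-3,-4,5,0,9,-5,8,12,7]
nums[mid]=0<5: swap nums[3],nums[4]; lo=4,mid=5 → [-1,-3,-4,0,5,9,-5,8,12,7]
nums[mid]=9>5: swap nums[5],nums[6]; hi=5 → [-1,-3,-4,0,5,-5,9,8,12,7]
nums[mid]=-5<5: swap nums[4],nums[5]; lo=5,mid=6 → [-1,-3,-4,0,-5,5,9,8,12,7]
end: lo=5, hi=5; nums = [-1,-3,-4,0,-5,5,9,8,12,7]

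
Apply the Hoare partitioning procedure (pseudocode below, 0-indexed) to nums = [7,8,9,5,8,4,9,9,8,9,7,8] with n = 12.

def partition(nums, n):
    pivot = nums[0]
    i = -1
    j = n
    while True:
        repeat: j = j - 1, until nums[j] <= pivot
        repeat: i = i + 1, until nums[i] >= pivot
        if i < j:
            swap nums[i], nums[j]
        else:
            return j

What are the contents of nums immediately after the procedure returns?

[7,4,5,9,8,8,9,9,8,9,7,8]

pivot = nums[0] = 7; i = -1, j = 12
j→10 (nums[10]=7≤7), i→0 (nums[0]=7≥7); i<j, swap → [7,8,9,5,8,4,9,9,8,9,7,8]
j→5 (nums[5]=4≤7), i→1 (nums[1]=8≥7); i<j, swap → [7,4,9,5,8,8,9,9,8,9,7,8]
j→3 (nums[3]=5≤7), i→2 (nums[2]=9≥7); i<j, swap → [7,4,5,9,8,8,9,9,8,9,7,8]
j→2, i→3; i≥j, return j=2. nums = [7,4,5,9,8,8,9,9,8,9,7,8]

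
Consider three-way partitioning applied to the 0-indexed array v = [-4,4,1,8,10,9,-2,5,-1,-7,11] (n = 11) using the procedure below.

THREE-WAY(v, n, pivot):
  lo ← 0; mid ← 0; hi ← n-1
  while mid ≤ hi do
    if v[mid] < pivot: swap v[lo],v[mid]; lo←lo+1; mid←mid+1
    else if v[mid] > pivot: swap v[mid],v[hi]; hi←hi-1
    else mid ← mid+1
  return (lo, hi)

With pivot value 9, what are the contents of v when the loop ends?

[-4,4,1,8,-7,-2,5,-1,9,11,10]

pivot = 9; lo=0, mid=0, hi=10
v[mid]=-4<9: swap v[0],v[0]; lo=1,mid=1 → [-4,4,1,8,10,9,-2,5,-1,-7,11]
v[mid]=4<9: swap v[1],v[1]; lo=2,mid=2 → [-4,4,1,8,10,9,-2,5,-1,-7,11]
v[mid]=1<9: swap v[2],v[2]; lo=3,mid=3 → [-4,4,1,8,10,9,-2,5,-1,-7,11]
v[mid]=8<9: swap v[3],v[3]; lo=4,mid=4 → [-4,4,1,8,10,9,-2,5,-1,-7,11]
v[mid]=10>9: swap v[4],v[10]; hi=9 → [-4,4,1,8,11,9,-2,5,-1,-7,10]
v[mid]=11>9: swap v[4],v[9]; hi=8 → [-4,4,1,8,-7,9,-2,5,-1,11,10]
v[mid]=-7<9: swap v[4],v[4]; lo=5,mid=5 → [-4,4,1,8,-7,9,-2,5,-1,11,10]
v[mid]=9=9: mid=6
v[mid]=-2<9: swap v[5],v[6]; lo=6,mid=7 → [-4,4,1,8,-7,-2,9,5,-1,11,10]
v[mid]=5<9: swap v[6],v[7]; lo=7,mid=8 → [-4,4,1,8,-7,-2,5,9,-1,11,10]
v[mid]=-1<9: swap v[7],v[8]; lo=8,mid=9 → [-4,4,1,8,-7,-2,5,-1,9,11,10]
end: lo=8, hi=8; v = [-4,4,1,8,-7,-2,5,-1,9,11,10]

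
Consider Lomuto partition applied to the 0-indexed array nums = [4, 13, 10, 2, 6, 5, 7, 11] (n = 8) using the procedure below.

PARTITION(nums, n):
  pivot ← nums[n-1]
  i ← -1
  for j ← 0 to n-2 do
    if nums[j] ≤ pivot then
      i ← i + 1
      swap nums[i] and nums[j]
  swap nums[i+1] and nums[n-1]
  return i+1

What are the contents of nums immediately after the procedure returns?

[4, 10, 2, 6, 5, 7, 11, 13]

pivot=11, i=-1
j=0: 4≤11, i=0, swap(0,0) ⇒ [4, 13, 10, 2, 6, 5, 7, 11]
j=1: 13>11, skip
j=2: 10≤11, i=1, swap(1,2) ⇒ [4, 10, 13, 2, 6, 5, 7, 11]
j=3: 2≤11, i=2, swap(2,3) ⇒ [4, 10, 2, 13, 6, 5, 7, 11]
j=4: 6≤11, i=3, swap(3,4) ⇒ [4, 10, 2, 6, 13, 5, 7, 11]
j=5: 5≤11, i=4, swap(4,5) ⇒ [4, 10, 2, 6, 5, 13, 7, 11]
j=6: 7≤11, i=5, swap(5,6) ⇒ [4, 10, 2, 6, 5, 7, 13, 11]
swap(6,7) ⇒ [4, 10, 2, 6, 5, 7, 11, 13]; return 6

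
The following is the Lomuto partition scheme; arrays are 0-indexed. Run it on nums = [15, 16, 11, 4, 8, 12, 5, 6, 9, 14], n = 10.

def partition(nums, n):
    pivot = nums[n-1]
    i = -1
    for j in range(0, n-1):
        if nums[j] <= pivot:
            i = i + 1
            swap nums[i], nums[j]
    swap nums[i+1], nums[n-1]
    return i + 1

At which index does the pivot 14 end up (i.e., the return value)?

7

pivot = nums[9] = 14; i = -1
j=0: nums[0]=15 > 14 → no swap
j=1: nums[1]=16 > 14 → no swap
j=2: nums[2]=11 ≤ 14 → i=0, swap nums[0],nums[2] → [11, 16, 15, 4, 8, 12, 5, 6, 9, 14]
j=3: nums[3]=4 ≤ 14 → i=1, swap nums[1],nums[3] → [11, 4, 15, 16, 8, 12, 5, 6, 9, 14]
j=4: nums[4]=8 ≤ 14 → i=2, swap nums[2],nums[4] → [11, 4, 8, 16, 15, 12, 5, 6, 9, 14]
j=5: nums[5]=12 ≤ 14 → i=3, swap nums[3],nums[5] → [11, 4, 8, 12, 15, 16, 5, 6, 9, 14]
j=6: nums[6]=5 ≤ 14 → i=4, swap nums[4],nums[6] → [11, 4, 8, 12, 5, 16, 15, 6, 9, 14]
j=7: nums[7]=6 ≤ 14 → i=5, swap nums[5],nums[7] → [11, 4, 8, 12, 5, 6, 15, 16, 9, 14]
j=8: nums[8]=9 ≤ 14 → i=6, swap nums[6],nums[8] → [11, 4, 8, 12, 5, 6, 9, 16, 15, 14]
final swap nums[7],nums[9] → [11, 4, 8, 12, 5, 6, 9, 14, 15, 16]; return 7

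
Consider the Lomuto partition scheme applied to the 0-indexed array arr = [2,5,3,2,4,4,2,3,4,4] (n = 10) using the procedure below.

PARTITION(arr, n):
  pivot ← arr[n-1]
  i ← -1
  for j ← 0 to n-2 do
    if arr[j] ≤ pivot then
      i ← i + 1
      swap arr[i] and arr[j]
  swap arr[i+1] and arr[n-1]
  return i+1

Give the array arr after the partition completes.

pivot = arr[9] = 4; i = -1
j=0: arr[0]=2 ≤ 4 → i=0, swap arr[0],arr[0] (no change) → [2,5,3,2,4,4,2,3,4,4]
j=1: arr[1]=5 > 4 → no swap
j=2: arr[2]=3 ≤ 4 → i=1, swap arr[1],arr[2] → [2,3,5,2,4,4,2,3,4,4]
j=3: arr[3]=2 ≤ 4 → i=2, swap arr[2],arr[3] → [2,3,2,5,4,4,2,3,4,4]
j=4: arr[4]=4 ≤ 4 → i=3, swap arr[3],arr[4] → [2,3,2,4,5,4,2,3,4,4]
j=5: arr[5]=4 ≤ 4 → i=4, swap arr[4],arr[5] → [2,3,2,4,4,5,2,3,4,4]
j=6: arr[6]=2 ≤ 4 → i=5, swap arr[5],arr[6] → [2,3,2,4,4,2,5,3,4,4]
j=7: arr[7]=3 ≤ 4 → i=6, swap arr[6],arr[7] → [2,3,2,4,4,2,3,5,4,4]
j=8: arr[8]=4 ≤ 4 → i=7, swap arr[7],arr[8] → [2,3,2,4,4,2,3,4,5,4]
final swap arr[8],arr[9] → [2,3,2,4,4,2,3,4,4,5]; return 8

[2,3,2,4,4,2,3,4,4,5]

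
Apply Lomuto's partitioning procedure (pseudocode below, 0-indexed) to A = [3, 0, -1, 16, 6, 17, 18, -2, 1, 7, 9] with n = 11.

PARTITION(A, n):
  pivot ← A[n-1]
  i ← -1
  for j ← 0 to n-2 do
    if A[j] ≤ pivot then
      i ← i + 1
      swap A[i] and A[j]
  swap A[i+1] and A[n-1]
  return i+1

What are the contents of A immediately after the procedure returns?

[3, 0, -1, 6, -2, 1, 7, 9, 17, 18, 16]

pivot = A[10] = 9; i = -1
j=0: A[0]=3 ≤ 9 → i=0, swap A[0],A[0] (no change) → [3, 0, -1, 16, 6, 17, 18, -2, 1, 7, 9]
j=1: A[1]=0 ≤ 9 → i=1, swap A[1],A[1] (no change) → [3, 0, -1, 16, 6, 17, 18, -2, 1, 7, 9]
j=2: A[2]=-1 ≤ 9 → i=2, swap A[2],A[2] (no change) → [3, 0, -1, 16, 6, 17, 18, -2, 1, 7, 9]
j=3: A[3]=16 > 9 → no swap
j=4: A[4]=6 ≤ 9 → i=3, swap A[3],A[4] → [3, 0, -1, 6, 16, 17, 18, -2, 1, 7, 9]
j=5: A[5]=17 > 9 → no swap
j=6: A[6]=18 > 9 → no swap
j=7: A[7]=-2 ≤ 9 → i=4, swap A[4],A[7] → [3, 0, -1, 6, -2, 17, 18, 16, 1, 7, 9]
j=8: A[8]=1 ≤ 9 → i=5, swap A[5],A[8] → [3, 0, -1, 6, -2, 1, 18, 16, 17, 7, 9]
j=9: A[9]=7 ≤ 9 → i=6, swap A[6],A[9] → [3, 0, -1, 6, -2, 1, 7, 16, 17, 18, 9]
final swap A[7],A[10] → [3, 0, -1, 6, -2, 1, 7, 9, 17, 18, 16]; return 7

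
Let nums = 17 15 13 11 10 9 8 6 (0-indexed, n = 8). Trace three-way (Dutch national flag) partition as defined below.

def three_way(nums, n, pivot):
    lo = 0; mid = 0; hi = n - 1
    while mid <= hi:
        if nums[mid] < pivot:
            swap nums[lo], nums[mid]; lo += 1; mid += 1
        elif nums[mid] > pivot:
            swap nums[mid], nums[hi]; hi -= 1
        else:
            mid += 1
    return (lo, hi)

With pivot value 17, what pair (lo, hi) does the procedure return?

lo=0 mid=0 hi=7
17=17: mid=1
15<17: swap(0,1), lo=1 mid=2 ⇒ 15 17 13 11 10 9 8 6
13<17: swap(1,2), lo=2 mid=3 ⇒ 15 13 17 11 10 9 8 6
11<17: swap(2,3), lo=3 mid=4 ⇒ 15 13 11 17 10 9 8 6
10<17: swap(3,4), lo=4 mid=5 ⇒ 15 13 11 10 17 9 8 6
9<17: swap(4,5), lo=5 mid=6 ⇒ 15 13 11 10 9 17 8 6
8<17: swap(5,6), lo=6 mid=7 ⇒ 15 13 11 10 9 8 17 6
6<17: swap(6,7), lo=7 mid=8 ⇒ 15 13 11 10 9 8 6 17
done. lo=7 hi=7; nums=15 13 11 10 9 8 6 17

(7, 7)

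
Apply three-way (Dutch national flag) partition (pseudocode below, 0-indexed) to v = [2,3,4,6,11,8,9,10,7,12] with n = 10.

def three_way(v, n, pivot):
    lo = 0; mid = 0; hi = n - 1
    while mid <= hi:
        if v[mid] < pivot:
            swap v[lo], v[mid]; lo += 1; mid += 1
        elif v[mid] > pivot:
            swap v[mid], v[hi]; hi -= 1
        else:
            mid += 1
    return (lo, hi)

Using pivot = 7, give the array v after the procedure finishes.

pivot = 7; lo=0, mid=0, hi=9
v[mid]=2<7: swap v[0],v[0]; lo=1,mid=1 → [2,3,4,6,11,8,9,10,7,12]
v[mid]=3<7: swap v[1],v[1]; lo=2,mid=2 → [2,3,4,6,11,8,9,10,7,12]
v[mid]=4<7: swap v[2],v[2]; lo=3,mid=3 → [2,3,4,6,11,8,9,10,7,12]
v[mid]=6<7: swap v[3],v[3]; lo=4,mid=4 → [2,3,4,6,11,8,9,10,7,12]
v[mid]=11>7: swap v[4],v[9]; hi=8 → [2,3,4,6,12,8,9,10,7,11]
v[mid]=12>7: swap v[4],v[8]; hi=7 → [2,3,4,6,7,8,9,10,12,11]
v[mid]=7=7: mid=5
v[mid]=8>7: swap v[5],v[7]; hi=6 → [2,3,4,6,7,10,9,8,12,11]
v[mid]=10>7: swap v[5],v[6]; hi=5 → [2,3,4,6,7,9,10,8,12,11]
v[mid]=9>7: swap v[5],v[5]; hi=4 → [2,3,4,6,7,9,10,8,12,11]
end: lo=4, hi=4; v = [2,3,4,6,7,9,10,8,12,11]

[2,3,4,6,7,9,10,8,12,11]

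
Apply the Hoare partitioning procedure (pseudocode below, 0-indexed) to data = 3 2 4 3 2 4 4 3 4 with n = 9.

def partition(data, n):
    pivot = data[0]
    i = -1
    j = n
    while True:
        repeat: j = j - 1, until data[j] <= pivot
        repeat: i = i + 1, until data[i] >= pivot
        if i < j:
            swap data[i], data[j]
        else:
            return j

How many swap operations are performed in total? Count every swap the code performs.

2

pivot = data[0] = 3; i = -1, j = 9
j→7 (data[7]=3≤3), i→0 (data[0]=3≥3); i<j, swap → 3 2 4 3 2 4 4 3 4
j→4 (data[4]=2≤3), i→2 (data[2]=4≥3); i<j, swap → 3 2 2 3 4 4 4 3 4
j→3, i→3; i≥j, return j=3. data = 3 2 2 3 4 4 4 3 4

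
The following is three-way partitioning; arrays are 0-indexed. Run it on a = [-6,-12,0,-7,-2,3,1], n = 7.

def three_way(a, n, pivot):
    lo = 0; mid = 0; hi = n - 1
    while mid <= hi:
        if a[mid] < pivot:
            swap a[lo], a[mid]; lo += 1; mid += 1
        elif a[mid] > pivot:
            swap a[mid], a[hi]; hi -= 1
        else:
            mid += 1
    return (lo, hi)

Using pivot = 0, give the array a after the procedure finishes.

pivot = 0; lo=0, mid=0, hi=6
a[mid]=-6<0: swap a[0],a[0]; lo=1,mid=1 → [-6,-12,0,-7,-2,3,1]
a[mid]=-12<0: swap a[1],a[1]; lo=2,mid=2 → [-6,-12,0,-7,-2,3,1]
a[mid]=0=0: mid=3
a[mid]=-7<0: swap a[2],a[3]; lo=3,mid=4 → [-6,-12,-7,0,-2,3,1]
a[mid]=-2<0: swap a[3],a[4]; lo=4,mid=5 → [-6,-12,-7,-2,0,3,1]
a[mid]=3>0: swap a[5],a[6]; hi=5 → [-6,-12,-7,-2,0,1,3]
a[mid]=1>0: swap a[5],a[5]; hi=4 → [-6,-12,-7,-2,0,1,3]
end: lo=4, hi=4; a = [-6,-12,-7,-2,0,1,3]

[-6,-12,-7,-2,0,1,3]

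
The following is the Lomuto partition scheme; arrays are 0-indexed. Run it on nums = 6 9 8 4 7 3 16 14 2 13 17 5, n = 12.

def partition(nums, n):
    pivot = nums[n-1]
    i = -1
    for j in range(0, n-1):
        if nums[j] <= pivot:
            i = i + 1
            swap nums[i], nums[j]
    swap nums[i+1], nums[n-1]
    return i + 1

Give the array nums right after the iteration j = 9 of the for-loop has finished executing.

pivot=5, i=-1
j=0: 6>5, skip
j=1: 9>5, skip
j=2: 8>5, skip
j=3: 4≤5, i=0, swap(0,3) ⇒ 4 9 8 6 7 3 16 14 2 13 17 5
j=4: 7>5, skip
j=5: 3≤5, i=1, swap(1,5) ⇒ 4 3 8 6 7 9 16 14 2 13 17 5
j=6: 16>5, skip
j=7: 14>5, skip
j=8: 2≤5, i=2, swap(2,8) ⇒ 4 3 2 6 7 9 16 14 8 13 17 5
j=9: 13>5, skip
(after j=9) nums = 4 3 2 6 7 9 16 14 8 13 17 5

4 3 2 6 7 9 16 14 8 13 17 5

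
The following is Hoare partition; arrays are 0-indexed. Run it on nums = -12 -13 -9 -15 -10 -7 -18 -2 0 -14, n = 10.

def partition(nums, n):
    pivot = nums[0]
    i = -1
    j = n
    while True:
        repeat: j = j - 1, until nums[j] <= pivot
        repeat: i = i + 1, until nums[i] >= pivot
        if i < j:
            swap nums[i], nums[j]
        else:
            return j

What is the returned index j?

3

pivot = nums[0] = -12; i = -1, j = 10
j→9 (nums[9]=-14≤-12), i→0 (nums[0]=-12≥-12); i<j, swap → -14 -13 -9 -15 -10 -7 -18 -2 0 -12
j→6 (nums[6]=-18≤-12), i→2 (nums[2]=-9≥-12); i<j, swap → -14 -13 -18 -15 -10 -7 -9 -2 0 -12
j→3, i→4; i≥j, return j=3. nums = -14 -13 -18 -15 -10 -7 -9 -2 0 -12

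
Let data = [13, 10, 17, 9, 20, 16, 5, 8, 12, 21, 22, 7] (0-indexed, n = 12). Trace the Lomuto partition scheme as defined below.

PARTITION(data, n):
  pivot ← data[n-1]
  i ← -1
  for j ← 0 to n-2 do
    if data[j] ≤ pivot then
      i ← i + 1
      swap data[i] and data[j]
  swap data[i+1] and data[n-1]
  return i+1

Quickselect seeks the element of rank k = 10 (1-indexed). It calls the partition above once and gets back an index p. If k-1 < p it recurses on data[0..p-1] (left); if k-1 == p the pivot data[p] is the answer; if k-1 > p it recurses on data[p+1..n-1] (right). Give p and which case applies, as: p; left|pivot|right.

pivot=7, i=-1
j=0: 13>7, skip
j=1: 10>7, skip
j=2: 17>7, skip
j=3: 9>7, skip
j=4: 20>7, skip
j=5: 16>7, skip
j=6: 5≤7, i=0, swap(0,6) ⇒ [5, 10, 17, 9, 20, 16, 13, 8, 12, 21, 22, 7]
j=7: 8>7, skip
j=8: 12>7, skip
j=9: 21>7, skip
j=10: 22>7, skip
swap(1,11) ⇒ [5, 7, 17, 9, 20, 16, 13, 8, 12, 21, 22, 10]; return 1
p = 1; k-1 = 9 > 1 ⇒ right

1; right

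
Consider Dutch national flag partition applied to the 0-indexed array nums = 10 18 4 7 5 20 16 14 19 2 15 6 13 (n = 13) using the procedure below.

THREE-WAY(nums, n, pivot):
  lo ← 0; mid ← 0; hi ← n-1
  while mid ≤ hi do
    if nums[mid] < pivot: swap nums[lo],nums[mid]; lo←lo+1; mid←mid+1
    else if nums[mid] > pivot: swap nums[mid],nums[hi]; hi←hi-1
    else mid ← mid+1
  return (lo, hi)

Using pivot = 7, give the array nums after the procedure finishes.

6 2 4 5 7 16 14 19 20 15 18 13 10

pivot = 7; lo=0, mid=0, hi=12
nums[mid]=10>7: swap nums[0],nums[12]; hi=11 → 13 18 4 7 5 20 16 14 19 2 15 6 10
nums[mid]=13>7: swap nums[0],nums[11]; hi=10 → 6 18 4 7 5 20 16 14 19 2 15 13 10
nums[mid]=6<7: swap nums[0],nums[0]; lo=1,mid=1 → 6 18 4 7 5 20 16 14 19 2 15 13 10
nums[mid]=18>7: swap nums[1],nums[10]; hi=9 → 6 15 4 7 5 20 16 14 19 2 18 13 10
nums[mid]=15>7: swap nums[1],nums[9]; hi=8 → 6 2 4 7 5 20 16 14 19 15 18 13 10
nums[mid]=2<7: swap nums[1],nums[1]; lo=2,mid=2 → 6 2 4 7 5 20 16 14 19 15 18 13 10
nums[mid]=4<7: swap nums[2],nums[2]; lo=3,mid=3 → 6 2 4 7 5 20 16 14 19 15 18 13 10
nums[mid]=7=7: mid=4
nums[mid]=5<7: swap nums[3],nums[4]; lo=4,mid=5 → 6 2 4 5 7 20 16 14 19 15 18 13 10
nums[mid]=20>7: swap nums[5],nums[8]; hi=7 → 6 2 4 5 7 19 16 14 20 15 18 13 10
nums[mid]=19>7: swap nums[5],nums[7]; hi=6 → 6 2 4 5 7 14 16 19 20 15 18 13 10
nums[mid]=14>7: swap nums[5],nums[6]; hi=5 → 6 2 4 5 7 16 14 19 20 15 18 13 10
nums[mid]=16>7: swap nums[5],nums[5]; hi=4 → 6 2 4 5 7 16 14 19 20 15 18 13 10
end: lo=4, hi=4; nums = 6 2 4 5 7 16 14 19 20 15 18 13 10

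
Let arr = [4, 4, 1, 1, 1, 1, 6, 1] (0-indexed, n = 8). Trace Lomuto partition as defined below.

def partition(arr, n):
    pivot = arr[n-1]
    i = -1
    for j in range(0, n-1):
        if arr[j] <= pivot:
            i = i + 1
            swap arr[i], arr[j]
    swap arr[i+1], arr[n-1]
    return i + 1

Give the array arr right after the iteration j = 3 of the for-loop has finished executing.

pivot=1, i=-1
j=0: 4>1, skip
j=1: 4>1, skip
j=2: 1≤1, i=0, swap(0,2) ⇒ [1, 4, 4, 1, 1, 1, 6, 1]
j=3: 1≤1, i=1, swap(1,3) ⇒ [1, 1, 4, 4, 1, 1, 6, 1]
(after j=3) arr = [1, 1, 4, 4, 1, 1, 6, 1]

[1, 1, 4, 4, 1, 1, 6, 1]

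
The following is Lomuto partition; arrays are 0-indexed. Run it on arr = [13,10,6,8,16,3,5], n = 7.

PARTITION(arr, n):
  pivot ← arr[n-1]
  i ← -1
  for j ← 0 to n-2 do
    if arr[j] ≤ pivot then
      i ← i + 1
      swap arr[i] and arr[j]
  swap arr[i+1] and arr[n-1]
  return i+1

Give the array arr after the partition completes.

[3,5,6,8,16,13,10]

pivot=5, i=-1
j=0: 13>5, skip
j=1: 10>5, skip
j=2: 6>5, skip
j=3: 8>5, skip
j=4: 16>5, skip
j=5: 3≤5, i=0, swap(0,5) ⇒ [3,10,6,8,16,13,5]
swap(1,6) ⇒ [3,5,6,8,16,13,10]; return 1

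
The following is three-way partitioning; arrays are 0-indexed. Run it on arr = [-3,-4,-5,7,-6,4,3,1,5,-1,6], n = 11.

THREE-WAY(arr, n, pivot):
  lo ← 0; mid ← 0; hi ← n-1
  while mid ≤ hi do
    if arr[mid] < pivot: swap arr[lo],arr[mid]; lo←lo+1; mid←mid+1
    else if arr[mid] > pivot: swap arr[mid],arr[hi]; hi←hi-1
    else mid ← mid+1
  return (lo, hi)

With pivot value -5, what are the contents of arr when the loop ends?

lo=0 mid=0 hi=10
-3>-5: swap(0,10), hi=9 ⇒ [6,-4,-5,7,-6,4,3,1,5,-1,-3]
6>-5: swap(0,9), hi=8 ⇒ [-1,-4,-5,7,-6,4,3,1,5,6,-3]
-1>-5: swap(0,8), hi=7 ⇒ [5,-4,-5,7,-6,4,3,1,-1,6,-3]
5>-5: swap(0,7), hi=6 ⇒ [1,-4,-5,7,-6,4,3,5,-1,6,-3]
1>-5: swap(0,6), hi=5 ⇒ [3,-4,-5,7,-6,4,1,5,-1,6,-3]
3>-5: swap(0,5), hi=4 ⇒ [4,-4,-5,7,-6,3,1,5,-1,6,-3]
4>-5: swap(0,4), hi=3 ⇒ [-6,-4,-5,7,4,3,1,5,-1,6,-3]
-6<-5: swap(0,0), lo=1 mid=1 ⇒ [-6,-4,-5,7,4,3,1,5,-1,6,-3]
-4>-5: swap(1,3), hi=2 ⇒ [-6,7,-5,-4,4,3,1,5,-1,6,-3]
7>-5: swap(1,2), hi=1 ⇒ [-6,-5,7,-4,4,3,1,5,-1,6,-3]
-5=-5: mid=2
done. lo=1 hi=1; arr=[-6,-5,7,-4,4,3,1,5,-1,6,-3]

[-6,-5,7,-4,4,3,1,5,-1,6,-3]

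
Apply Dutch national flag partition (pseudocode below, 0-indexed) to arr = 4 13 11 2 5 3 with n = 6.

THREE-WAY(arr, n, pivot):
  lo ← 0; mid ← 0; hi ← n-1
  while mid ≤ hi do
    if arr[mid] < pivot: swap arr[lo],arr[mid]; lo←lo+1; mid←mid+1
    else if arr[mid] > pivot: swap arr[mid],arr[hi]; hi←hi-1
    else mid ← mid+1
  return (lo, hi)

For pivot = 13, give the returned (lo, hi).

(5, 5)

pivot = 13; lo=0, mid=0, hi=5
arr[mid]=4<13: swap arr[0],arr[0]; lo=1,mid=1 → 4 13 11 2 5 3
arr[mid]=13=13: mid=2
arr[mid]=11<13: swap arr[1],arr[2]; lo=2,mid=3 → 4 11 13 2 5 3
arr[mid]=2<13: swap arr[2],arr[3]; lo=3,mid=4 → 4 11 2 13 5 3
arr[mid]=5<13: swap arr[3],arr[4]; lo=4,mid=5 → 4 11 2 5 13 3
arr[mid]=3<13: swap arr[4],arr[5]; lo=5,mid=6 → 4 11 2 5 3 13
end: lo=5, hi=5; arr = 4 11 2 5 3 13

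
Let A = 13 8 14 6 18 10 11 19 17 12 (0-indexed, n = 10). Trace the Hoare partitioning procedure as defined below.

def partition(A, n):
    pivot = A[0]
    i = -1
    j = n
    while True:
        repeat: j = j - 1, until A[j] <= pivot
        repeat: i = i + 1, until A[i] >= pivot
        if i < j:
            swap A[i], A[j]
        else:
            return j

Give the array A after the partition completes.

12 8 11 6 10 18 14 19 17 13

pivot = A[0] = 13; i = -1, j = 10
j→9 (A[9]=12≤13), i→0 (A[0]=13≥13); i<j, swap → 12 8 14 6 18 10 11 19 17 13
j→6 (A[6]=11≤13), i→2 (A[2]=14≥13); i<j, swap → 12 8 11 6 18 10 14 19 17 13
j→5 (A[5]=10≤13), i→4 (A[4]=18≥13); i<j, swap → 12 8 11 6 10 18 14 19 17 13
j→4, i→5; i≥j, return j=4. A = 12 8 11 6 10 18 14 19 17 13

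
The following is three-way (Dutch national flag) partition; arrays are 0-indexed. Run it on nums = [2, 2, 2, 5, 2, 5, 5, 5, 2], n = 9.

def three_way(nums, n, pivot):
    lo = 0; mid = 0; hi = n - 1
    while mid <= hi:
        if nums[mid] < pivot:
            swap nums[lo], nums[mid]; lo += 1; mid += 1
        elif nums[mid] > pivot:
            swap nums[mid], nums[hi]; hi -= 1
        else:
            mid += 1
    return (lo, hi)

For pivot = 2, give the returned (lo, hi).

pivot = 2; lo=0, mid=0, hi=8
nums[mid]=2=2: mid=1
nums[mid]=2=2: mid=2
nums[mid]=2=2: mid=3
nums[mid]=5>2: swap nums[3],nums[8]; hi=7 → [2, 2, 2, 2, 2, 5, 5, 5, 5]
nums[mid]=2=2: mid=4
nums[mid]=2=2: mid=5
nums[mid]=5>2: swap nums[5],nums[7]; hi=6 → [2, 2, 2, 2, 2, 5, 5, 5, 5]
nums[mid]=5>2: swap nums[5],nums[6]; hi=5 → [2, 2, 2, 2, 2, 5, 5, 5, 5]
nums[mid]=5>2: swap nums[5],nums[5]; hi=4 → [2, 2, 2, 2, 2, 5, 5, 5, 5]
end: lo=0, hi=4; nums = [2, 2, 2, 2, 2, 5, 5, 5, 5]

(0, 4)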